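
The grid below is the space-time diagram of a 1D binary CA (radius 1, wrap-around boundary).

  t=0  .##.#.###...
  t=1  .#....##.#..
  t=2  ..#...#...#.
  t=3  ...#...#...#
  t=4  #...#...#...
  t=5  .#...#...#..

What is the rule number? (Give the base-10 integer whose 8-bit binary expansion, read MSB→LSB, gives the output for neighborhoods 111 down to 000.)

152

  ### -> #   bit 7 = 1  t=0,i=7
  ##. -> .   bit 6 = 0  t=0,i=2
  #.# -> .   bit 5 = 0  t=0,i=3
  #.. -> #   bit 4 = 1  t=0,i=9
  .## -> #   bit 3 = 1  t=0,i=1
  .#. -> .   bit 2 = 0  t=0,i=4
  ..# -> .   bit 1 = 0  t=0,i=0
  ... -> .   bit 0 = 0  t=0,i=10
  bits 10011000 = 152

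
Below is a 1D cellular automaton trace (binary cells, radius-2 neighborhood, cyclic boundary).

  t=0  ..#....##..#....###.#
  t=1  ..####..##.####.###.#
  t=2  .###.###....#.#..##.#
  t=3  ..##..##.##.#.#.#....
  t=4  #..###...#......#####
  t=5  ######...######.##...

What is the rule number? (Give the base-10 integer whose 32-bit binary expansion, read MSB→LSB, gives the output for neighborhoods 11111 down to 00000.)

  ##### -> .   bit 31 = 0  t=4,i=18
  ####. -> .   bit 30 = 0  t=1,i=4
  ###.# -> #   bit 29 = 1  t=0,i=18
  ###.. -> #   bit 28 = 1  t=1,i=5
  ##.## -> .   bit 27 = 0  t=1,i=10
  ##.#. -> .   bit 26 = 0  t=0,i=19
  ##..# -> #   bit 25 = 1  t=0,i=9
  ##... -> .   bit 24 = 0  t=2,i=8
  #.### -> .   bit 23 = 0  t=1,i=11
  #.##. -> #   bit 22 = 1  t=3,i=9
  #.#.# -> .   bit 21 = 0  t=2,i=20
  #.#.. -> #   bit 20 = 1  t=0,i=20
  #..## -> #   bit 19 = 1  t=1,i=1
  #..#. -> .   bit 18 = 0  t=0,i=1
  #...# -> .   bit 17 = 0  t=4,i=7
  #.... -> #   bit 16 = 1  t=0,i=4
  .#### -> #   bit 15 = 1  t=1,i=3
  .###. -> #   bit 14 = 1  t=0,i=17
  .##.# -> .   bit 13 = 0  t=1,i=9
  .##.. -> #   bit 12 = 1  t=0,i=8
  .#.## -> .   bit 11 = 0  t=2,i=0
  .#.#. -> .   bit 10 = 0  t=2,i=13
  .#..# -> .   bit 9 = 0  t=0,i=0
  .#... -> #   bit 8 = 1  t=0,i=3
  ..### -> #   bit 7 = 1  t=0,i=16
  ..##. -> .   bit 6 = 0  t=0,i=7
  ..#.# -> #   bit 5 = 1  t=2,i=12
  ..#.. -> #   bit 4 = 1  t=0,i=2
  ...## -> .   bit 3 = 0  t=0,i=6
  ...#. -> .   bit 2 = 0  t=2,i=11
  ....# -> #   bit 1 = 1  t=0,i=5
  ..... -> #   bit 0 = 1  t=3,i=19
  bits 00110010010110011101000110110011 = 844747187

844747187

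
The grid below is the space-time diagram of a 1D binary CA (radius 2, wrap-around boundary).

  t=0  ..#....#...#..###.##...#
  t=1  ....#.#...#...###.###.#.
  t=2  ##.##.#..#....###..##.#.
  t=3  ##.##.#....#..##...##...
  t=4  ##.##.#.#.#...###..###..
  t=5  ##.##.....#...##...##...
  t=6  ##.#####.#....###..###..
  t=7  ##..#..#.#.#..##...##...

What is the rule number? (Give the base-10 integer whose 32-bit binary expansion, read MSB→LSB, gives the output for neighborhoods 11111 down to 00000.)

559018213

  [31] ##### => .  t=6,i=5
  [30] ####. => .  t=6,i=6
  [29] ###.# => #  t=0,i=16
  [28] ###.. => .  t=2,i=16
  [27] ##.## => .  t=0,i=17
  [26] ##.#. => .  t=1,i=21
  [25] ##..# => .  t=2,i=17
  [24] ##... => #  t=0,i=20
  [23] #.### => .  t=1,i=18
  [22] #.##. => #  t=0,i=18
  [21] #.#.# => .  t=2,i=22
  [20] #.#.. => #  t=1,i=6
  [19] #..## => .  t=0,i=13
  [18] #..#. => .  t=0,i=1
  [17] #...# => .  t=0,i=9
  [16] #.... => #  t=0,i=4
  [15] .#### => #  t=6,i=4
  [14] .###. => #  t=0,i=15
  [13] .##.# => #  t=2,i=1
  [12] .##.. => #  t=0,i=19
  [11] .#.## => .  t=2,i=23
  [10] .#.#. => .  t=1,i=5
  [9] .#..# => .  t=0,i=0
  [8] .#... => .  t=0,i=3
  [7] ..### => #  t=0,i=14
  [6] ..##. => #  t=2,i=19
  [5] ..#.# => #  t=1,i=4
  [4] ..#.. => .  t=0,i=2
  [3] ...## => .  t=1,i=13
  [2] ...#. => #  t=0,i=6
  [1] ....# => .  t=0,i=5
  [0] ..... => #  t=1,i=1
  bits 00100001010100011111000011100101 = 559018213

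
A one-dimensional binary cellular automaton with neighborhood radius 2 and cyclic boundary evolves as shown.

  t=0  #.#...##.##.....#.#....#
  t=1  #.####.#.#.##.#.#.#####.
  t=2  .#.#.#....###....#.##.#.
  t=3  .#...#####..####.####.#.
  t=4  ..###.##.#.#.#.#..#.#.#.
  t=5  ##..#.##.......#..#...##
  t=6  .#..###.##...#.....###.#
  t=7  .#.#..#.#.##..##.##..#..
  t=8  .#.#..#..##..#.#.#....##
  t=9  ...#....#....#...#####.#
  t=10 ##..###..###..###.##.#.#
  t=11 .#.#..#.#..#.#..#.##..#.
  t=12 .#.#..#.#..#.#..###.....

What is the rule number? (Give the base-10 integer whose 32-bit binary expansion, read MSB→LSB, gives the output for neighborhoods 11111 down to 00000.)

2975574314

  [31] ##### => #  t=1,i=20
  [30] ####. => .  t=1,i=4
  [29] ###.# => #  t=1,i=5
  [28] ###.. => #  t=2,i=12
  [27] ##.## => .  t=0,i=8
  [26] ##.#. => .  t=0,i=1
  [25] ##..# => .  t=3,i=10
  [24] ##... => #  t=0,i=11
  [23] #.### => .  t=1,i=2
  [22] #.##. => #  t=0,i=9
  [21] #.#.# => .  t=1,i=0
  [20] #.#.. => #  t=0,i=2
  [19] #..## => #  t=3,i=11
  [18] #..#. => .  t=2,i=0
  [17] #...# => #  t=0,i=4
  [16] #.... => #  t=0,i=12
  [15] .#### => #  t=1,i=3
  [14] .###. => .  t=2,i=11
  [13] .##.# => #  t=0,i=0
  [12] .##.. => .  t=0,i=10
  [11] .#.## => #  t=1,i=1
  [10] .#.#. => .  t=0,i=17
  [9] .#..# => .  t=2,i=23
  [8] .#... => #  t=0,i=3
  [7] ..### => .  t=2,i=10
  [6] ..##. => .  t=0,i=6
  [5] ..#.# => #  t=0,i=16
  [4] ..#.. => .  t=3,i=1
  [3] ...## => #  t=0,i=5
  [2] ...#. => .  t=0,i=15
  [1] ....# => #  t=0,i=14
  [0] ..... => .  t=0,i=13
  bits 10110001010110111010100100101010 = 2975574314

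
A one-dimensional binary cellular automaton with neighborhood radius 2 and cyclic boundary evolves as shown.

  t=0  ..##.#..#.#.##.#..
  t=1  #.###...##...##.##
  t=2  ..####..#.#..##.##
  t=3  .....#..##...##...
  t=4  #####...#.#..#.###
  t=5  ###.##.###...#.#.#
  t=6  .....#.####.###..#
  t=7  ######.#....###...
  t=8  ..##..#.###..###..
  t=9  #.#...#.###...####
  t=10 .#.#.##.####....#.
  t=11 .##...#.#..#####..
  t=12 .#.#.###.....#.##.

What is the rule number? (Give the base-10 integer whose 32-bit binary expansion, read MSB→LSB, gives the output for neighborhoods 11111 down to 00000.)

  [31] ##### => #  t=4,i=0
  [30] ####. => .  t=2,i=4
  [29] ###.# => .  t=1,i=0
  [28] ###.. => #  t=1,i=4
  [27] ##.## => .  t=1,i=1
  [26] ##.#. => #  t=0,i=4
  [25] ##..# => .  t=2,i=0
  [24] ##... => #  t=1,i=5
  [23] #.### => #  t=1,i=2
  [22] #.##. => .  t=0,i=12
  [21] #.#.# => .  t=0,i=10
  [20] #.#.. => .  t=0,i=5
  [19] #..## => .  t=2,i=1
  [18] #..#. => .  t=0,i=7
  [17] #...# => .  t=1,i=6
  [16] #.... => #  t=0,i=17
  [15] .#### => .  t=2,i=3
  [14] .###. => #  t=1,i=3
  [13] .##.# => #  t=0,i=3
  [12] .##.. => .  t=1,i=9
  [11] .#.## => .  t=0,i=11
  [10] .#.#. => #  t=0,i=9
  [9] .#..# => .  t=0,i=6
  [8] .#... => #  t=0,i=16
  [7] ..### => .  t=2,i=2
  [6] ..##. => #  t=0,i=2
  [5] ..#.# => #  t=0,i=8
  [4] ..#.. => .  t=3,i=5
  [3] ...## => .  t=0,i=1
  [2] ...#. => #  t=3,i=4
  [1] ....# => #  t=0,i=0
  [0] ..... => #  t=3,i=0
  bits 10010101100000010110010101100111 = 2508285287

2508285287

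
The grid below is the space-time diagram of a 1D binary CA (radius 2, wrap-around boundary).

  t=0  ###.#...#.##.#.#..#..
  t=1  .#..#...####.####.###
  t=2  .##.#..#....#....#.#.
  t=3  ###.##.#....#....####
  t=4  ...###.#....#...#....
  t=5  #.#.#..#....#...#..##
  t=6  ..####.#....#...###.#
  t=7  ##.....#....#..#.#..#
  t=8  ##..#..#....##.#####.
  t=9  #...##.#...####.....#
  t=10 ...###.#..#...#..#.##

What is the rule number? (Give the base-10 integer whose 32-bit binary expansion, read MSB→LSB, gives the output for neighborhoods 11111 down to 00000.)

410545785

  ##### -> .   bit 31 = 0  t=3,i=0
  ####. -> .   bit 30 = 0  t=1,i=10
  ###.# -> .   bit 29 = 0  t=0,i=2
  ###.. -> #   bit 28 = 1  t=7,i=1
  ##.## -> #   bit 27 = 1  t=1,i=12
  ##.#. -> .   bit 26 = 0  t=0,i=3
  ##..# -> .   bit 25 = 0  t=8,i=2
  ##... -> .   bit 24 = 0  t=7,i=2
  #.### -> .   bit 23 = 0  t=1,i=13
  #.##. -> #   bit 22 = 1  t=0,i=10
  #.#.# -> #   bit 21 = 1  t=0,i=13
  #.#.. -> #   bit 20 = 1  t=0,i=4
  #..## -> #   bit 19 = 1  t=0,i=20
  #..#. -> .   bit 18 = 0  t=0,i=17
  #...# -> .   bit 17 = 0  t=0,i=6
  #.... -> .   bit 16 = 0  t=2,i=9
  .#### -> .   bit 15 = 0  t=1,i=9
  .###. -> #   bit 14 = 1  t=0,i=1
  .##.# -> #   bit 13 = 1  t=0,i=11
  .##.. -> .   bit 12 = 0  t=8,i=1
  .#.## -> #   bit 11 = 1  t=0,i=9
  .#.#. -> #   bit 10 = 1  t=0,i=14
  .#..# -> #   bit 9 = 1  t=0,i=16
  .#... -> .   bit 8 = 0  t=0,i=5
  ..### -> .   bit 7 = 0  t=0,i=0
  ..##. -> #   bit 6 = 1  t=2,i=1
  ..#.# -> #   bit 5 = 1  t=0,i=8
  ..#.. -> #   bit 4 = 1  t=0,i=18
  ...## -> #   bit 3 = 1  t=1,i=7
  ...#. -> .   bit 2 = 0  t=0,i=7
  ....# -> .   bit 1 = 0  t=2,i=10
  ..... -> #   bit 0 = 1  t=4,i=0
  bits 00011000011110000110111001111001 = 410545785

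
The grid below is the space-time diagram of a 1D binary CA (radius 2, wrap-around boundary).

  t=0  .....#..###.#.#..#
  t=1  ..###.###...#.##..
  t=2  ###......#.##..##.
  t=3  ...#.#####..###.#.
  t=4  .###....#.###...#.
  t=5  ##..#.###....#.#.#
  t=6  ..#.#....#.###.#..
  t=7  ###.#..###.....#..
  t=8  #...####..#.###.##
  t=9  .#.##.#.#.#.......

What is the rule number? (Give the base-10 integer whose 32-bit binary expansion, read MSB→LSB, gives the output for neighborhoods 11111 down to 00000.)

  ##### -> .   bit 31 = 0  t=3,i=7
  ####. -> #   bit 30 = 1  t=3,i=8
  ###.# -> .   bit 29 = 0  t=0,i=10
  ###.. -> .   bit 28 = 0  t=1,i=8
  ##.## -> .   bit 27 = 0  t=1,i=5
  ##.#. -> .   bit 26 = 0  t=0,i=11
  ##..# -> #   bit 25 = 1  t=2,i=13
  ##... -> #   bit 24 = 1  t=1,i=9
  #.### -> .   bit 23 = 0  t=1,i=6
  #.##. -> .   bit 22 = 0  t=1,i=14
  #.#.# -> #   bit 21 = 1  t=0,i=12
  #.#.. -> #   bit 20 = 1  t=0,i=14
  #..## -> #   bit 19 = 1  t=0,i=7
  #..#. -> .   bit 18 = 0  t=0,i=16
  #...# -> .   bit 17 = 0  t=1,i=10
  #.... -> .   bit 16 = 0  t=0,i=1
  .#### -> .   bit 15 = 0  t=3,i=6
  .###. -> .   bit 14 = 0  t=0,i=9
  .##.# -> #   bit 13 = 1  t=2,i=16
  .##.. -> #   bit 12 = 1  t=1,i=15
  .#.## -> .   bit 11 = 0  t=1,i=13
  .#.#. -> .   bit 10 = 0  t=0,i=13
  .#..# -> #   bit 9 = 1  t=0,i=6
  .#... -> .   bit 8 = 0  t=0,i=0
  ..### -> #   bit 7 = 1  t=0,i=8
  ..##. -> .   bit 6 = 0  t=2,i=15
  ..#.# -> #   bit 5 = 1  t=1,i=12
  ..#.. -> .   bit 4 = 0  t=0,i=5
  ...## -> #   bit 3 = 1  t=1,i=1
  ...#. -> #   bit 2 = 1  t=0,i=4
  ....# -> #   bit 1 = 1  t=0,i=3
  ..... -> #   bit 0 = 1  t=0,i=2
  bits 01000011001110000011001010101111 = 1127756463

1127756463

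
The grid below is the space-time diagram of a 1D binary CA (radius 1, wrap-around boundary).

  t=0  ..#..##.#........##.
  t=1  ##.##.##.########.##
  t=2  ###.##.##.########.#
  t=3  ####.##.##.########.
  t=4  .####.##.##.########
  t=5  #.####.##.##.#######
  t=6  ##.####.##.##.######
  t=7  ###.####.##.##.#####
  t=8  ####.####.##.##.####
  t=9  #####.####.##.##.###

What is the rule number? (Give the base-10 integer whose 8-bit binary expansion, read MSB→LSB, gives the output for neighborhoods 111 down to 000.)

243

  nb ###: next=#  (t=1,i=0, bit7=1)
  nb ##.: next=#  (t=0,i=6, bit6=1)
  nb #.#: next=#  (t=0,i=7, bit5=1)
  nb #..: next=#  (t=0,i=3, bit4=1)
  nb .##: next=.  (t=0,i=5, bit3=0)
  nb .#.: next=.  (t=0,i=2, bit2=0)
  nb ..#: next=#  (t=0,i=1, bit1=1)
  nb ...: next=#  (t=0,i=0, bit0=1)
  bits 11110011 = 243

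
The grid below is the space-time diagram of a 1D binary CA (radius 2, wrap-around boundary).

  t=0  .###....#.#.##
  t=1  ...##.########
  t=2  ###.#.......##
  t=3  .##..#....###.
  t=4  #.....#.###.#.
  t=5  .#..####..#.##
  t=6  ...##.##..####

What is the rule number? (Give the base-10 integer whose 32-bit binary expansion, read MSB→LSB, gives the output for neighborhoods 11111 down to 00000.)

  #####|.  b31=0 t=1,i=8
  ####.|#  b30=1 t=1,i=12
  ###.#|#  b29=1 t=2,i=2
  ###..|#  b28=1 t=0,i=3
  ##.##|.  b27=0 t=0,i=0
  ##.#.|.  b26=0 t=2,i=3
  ##..#|.  b25=0 t=3,i=3
  ##...|#  b24=1 t=0,i=4
  #.###|.  b23=0 t=0,i=1
  #.##.|#  b22=1 t=0,i=12
  #.#.#|#  b21=1 t=0,i=10
  #.#..|.  b20=0 t=2,i=4
  #..##|#  b19=1 t=3,i=0
  #..#.|.  b18=0 t=3,i=4
  #...#|#  b17=1 t=1,i=1
  #....|.  b16=0 t=0,i=5
  .####|.  b15=0 t=1,i=7
  .###.|.  b14=0 t=0,i=2
  .##.#|#  b13=1 t=0,i=13
  .##..|.  b12=0 t=3,i=2
  .#.##|#  b11=1 t=0,i=11
  .#.#.|#  b10=1 t=0,i=9
  .#..#|.  b9=0 t=5,i=2
  .#...|#  b8=1 t=2,i=5
  ..###|#  b7=1 t=2,i=12
  ..##.|.  b6=0 t=1,i=3
  ..#.#|#  b5=1 t=0,i=8
  ..#..|.  b4=0 t=3,i=5
  ...##|#  b3=1 t=1,i=2
  ...#.|#  b2=1 t=0,i=7
  ....#|#  b1=1 t=0,i=6
  .....|.  b0=0 t=2,i=7
  bits 01110001011010100010110110101110 = 1902783918

1902783918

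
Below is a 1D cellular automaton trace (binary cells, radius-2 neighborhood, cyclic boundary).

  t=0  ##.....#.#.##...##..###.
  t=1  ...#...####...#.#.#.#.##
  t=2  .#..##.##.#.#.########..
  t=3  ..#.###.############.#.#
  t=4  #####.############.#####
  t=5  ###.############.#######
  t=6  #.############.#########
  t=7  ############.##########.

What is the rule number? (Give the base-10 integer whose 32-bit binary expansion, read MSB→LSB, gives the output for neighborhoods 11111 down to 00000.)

  [31] ##### => #  t=2,i=16
  [30] ####. => .  t=1,i=9
  [29] ###.# => #  t=0,i=22
  [28] ###.. => #  t=1,i=10
  [27] ##.## => #  t=0,i=23
  [26] ##.#. => #  t=2,i=9
  [25] ##..# => #  t=0,i=18
  [24] ##... => .  t=0,i=2
  [23] #.### => #  t=2,i=14
  [22] #.##. => .  t=0,i=0
  [21] #.#.# => #  t=0,i=9
  [20] #.#.. => #  t=3,i=23
  [19] #..## => .  t=0,i=19
  [18] #..#. => #  t=3,i=1
  [17] #...# => #  t=0,i=14
  [16] #.... => #  t=0,i=3
  [15] .#### => #  t=1,i=8
  [14] .###. => .  t=0,i=21
  [13] .##.# => #  t=2,i=5
  [12] .##.. => .  t=0,i=1
  [11] .#.## => #  t=0,i=10
  [10] .#.#. => #  t=0,i=8
  [9] .#..# => #  t=2,i=2
  [8] .#... => #  t=1,i=4
  [7] ..### => #  t=0,i=20
  [6] ..##. => #  t=0,i=16
  [5] ..#.# => #  t=0,i=7
  [4] ..#.. => .  t=1,i=3
  [3] ...## => .  t=0,i=15
  [2] ...#. => .  t=0,i=6
  [1] ....# => .  t=0,i=5
  [0] ..... => .  t=0,i=4
  bits 10111110101101111010111111100000 = 3199709152

3199709152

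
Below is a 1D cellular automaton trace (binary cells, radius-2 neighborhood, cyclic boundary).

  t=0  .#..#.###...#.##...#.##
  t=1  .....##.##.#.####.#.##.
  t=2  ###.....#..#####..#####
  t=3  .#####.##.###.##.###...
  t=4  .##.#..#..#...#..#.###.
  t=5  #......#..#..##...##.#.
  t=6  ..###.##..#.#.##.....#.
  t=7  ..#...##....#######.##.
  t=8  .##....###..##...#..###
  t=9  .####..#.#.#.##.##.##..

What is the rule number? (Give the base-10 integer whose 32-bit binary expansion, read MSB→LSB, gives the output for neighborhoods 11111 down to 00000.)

1374263445

  [31] ##### => .  t=2,i=0
  [30] ####. => #  t=1,i=15
  [29] ###.# => .  t=1,i=16
  [28] ###.. => #  t=0,i=8
  [27] ##.## => .  t=1,i=7
  [26] ##.#. => .  t=0,i=0
  [25] ##..# => .  t=2,i=16
  [24] ##... => #  t=0,i=9
  [23] #.### => #  t=0,i=6
  [22] #.##. => #  t=0,i=14
  [21] #.#.# => #  t=1,i=11
  [20] #.#.. => .  t=0,i=1
  [19] #..## => #  t=2,i=10
  [18] #..#. => .  t=0,i=3
  [17] #...# => .  t=0,i=10
  [16] #.... => #  t=1,i=0
  [15] .#### => #  t=1,i=14
  [14] .###. => .  t=0,i=7
  [13] .##.# => .  t=0,i=22
  [12] .##.. => #  t=0,i=15
  [11] .#.## => #  t=0,i=5
  [10] .#.#. => .  t=5,i=22
  [9] .#..# => .  t=0,i=2
  [8] .#... => .  t=4,i=11
  [7] ..### => #  t=2,i=11
  [6] ..##. => .  t=1,i=5
  [5] ..#.# => .  t=0,i=4
  [4] ..#.. => #  t=2,i=8
  [3] ...## => .  t=1,i=4
  [2] ...#. => #  t=0,i=11
  [1] ....# => .  t=1,i=3
  [0] ..... => #  t=1,i=1
  bits 01010001111010011001100010010101 = 1374263445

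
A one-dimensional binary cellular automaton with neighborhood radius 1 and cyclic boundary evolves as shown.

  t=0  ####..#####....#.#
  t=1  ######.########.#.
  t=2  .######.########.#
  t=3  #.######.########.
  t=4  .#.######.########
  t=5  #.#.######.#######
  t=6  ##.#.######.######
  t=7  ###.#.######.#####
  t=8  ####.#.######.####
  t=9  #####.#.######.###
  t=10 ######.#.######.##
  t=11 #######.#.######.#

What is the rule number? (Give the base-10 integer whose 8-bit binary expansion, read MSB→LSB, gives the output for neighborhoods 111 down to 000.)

243

  nb ###: next=#  (t=0,i=0, bit7=1)
  nb ##.: next=#  (t=0,i=3, bit6=1)
  nb #.#: next=#  (t=0,i=16, bit5=1)
  nb #..: next=#  (t=0,i=4, bit4=1)
  nb .##: next=.  (t=0,i=6, bit3=0)
  nb .#.: next=.  (t=0,i=15, bit2=0)
  nb ..#: next=#  (t=0,i=5, bit1=1)
  nb ...: next=#  (t=0,i=12, bit0=1)
  bits 11110011 = 243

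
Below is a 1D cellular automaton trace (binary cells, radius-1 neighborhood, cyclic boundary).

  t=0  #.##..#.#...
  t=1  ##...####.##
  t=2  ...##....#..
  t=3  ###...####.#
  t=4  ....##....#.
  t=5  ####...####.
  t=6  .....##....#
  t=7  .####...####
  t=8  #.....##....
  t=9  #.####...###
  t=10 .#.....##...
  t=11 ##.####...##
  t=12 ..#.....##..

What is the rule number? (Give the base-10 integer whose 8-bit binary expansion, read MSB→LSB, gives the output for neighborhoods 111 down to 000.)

  [7] ### => .  t=1,i=0
  [6] ##. => .  t=0,i=3
  [5] #.# => #  t=0,i=1
  [4] #.. => .  t=0,i=4
  [3] .## => .  t=0,i=2
  [2] .#. => #  t=0,i=0
  [1] ..# => #  t=0,i=5
  [0] ... => #  t=0,i=10
  bits 00100111 = 39

39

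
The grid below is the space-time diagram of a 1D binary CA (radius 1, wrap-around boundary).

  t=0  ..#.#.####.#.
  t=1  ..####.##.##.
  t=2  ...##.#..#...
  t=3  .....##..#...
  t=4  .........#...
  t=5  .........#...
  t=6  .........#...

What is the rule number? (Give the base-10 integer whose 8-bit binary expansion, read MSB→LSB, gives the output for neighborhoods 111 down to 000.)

164

  nb ###: next=#  (t=0,i=7, bit7=1)
  nb ##.: next=.  (t=0,i=9, bit6=0)
  nb #.#: next=#  (t=0,i=3, bit5=1)
  nb #..: next=.  (t=0,i=12, bit4=0)
  nb .##: next=.  (t=0,i=6, bit3=0)
  nb .#.: next=#  (t=0,i=2, bit2=1)
  nb ..#: next=.  (t=0,i=1, bit1=0)
  nb ...: next=.  (t=0,i=0, bit0=0)
  bits 10100100 = 164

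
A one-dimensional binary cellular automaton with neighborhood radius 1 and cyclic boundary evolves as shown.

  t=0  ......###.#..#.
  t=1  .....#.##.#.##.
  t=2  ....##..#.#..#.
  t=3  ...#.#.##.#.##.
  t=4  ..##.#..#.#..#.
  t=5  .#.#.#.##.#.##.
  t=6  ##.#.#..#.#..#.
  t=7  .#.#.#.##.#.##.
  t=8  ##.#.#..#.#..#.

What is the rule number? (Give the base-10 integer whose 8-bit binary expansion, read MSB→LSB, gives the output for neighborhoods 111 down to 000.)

198

  ###|#  b7=1 t=0,i=7
  ##.|#  b6=1 t=0,i=8
  #.#|.  b5=0 t=0,i=9
  #..|.  b4=0 t=0,i=11
  .##|.  b3=0 t=0,i=6
  .#.|#  b2=1 t=0,i=10
  ..#|#  b1=1 t=0,i=5
  ...|.  b0=0 t=0,i=0
  bits 11000110 = 198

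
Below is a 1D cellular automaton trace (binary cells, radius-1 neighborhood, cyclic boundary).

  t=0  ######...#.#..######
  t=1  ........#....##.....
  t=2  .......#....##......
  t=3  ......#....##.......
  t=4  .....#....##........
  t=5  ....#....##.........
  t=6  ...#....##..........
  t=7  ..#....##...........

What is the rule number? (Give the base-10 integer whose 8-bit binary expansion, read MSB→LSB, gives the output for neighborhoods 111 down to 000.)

  ### -> .   bit 7 = 0  t=0,i=0
  ##. -> .   bit 6 = 0  t=0,i=5
  #.# -> .   bit 5 = 0  t=0,i=10
  #.. -> .   bit 4 = 0  t=0,i=6
  .## -> #   bit 3 = 1  t=0,i=14
  .#. -> .   bit 2 = 0  t=0,i=9
  ..# -> #   bit 1 = 1  t=0,i=8
  ... -> .   bit 0 = 0  t=0,i=7
  bits 00001010 = 10

10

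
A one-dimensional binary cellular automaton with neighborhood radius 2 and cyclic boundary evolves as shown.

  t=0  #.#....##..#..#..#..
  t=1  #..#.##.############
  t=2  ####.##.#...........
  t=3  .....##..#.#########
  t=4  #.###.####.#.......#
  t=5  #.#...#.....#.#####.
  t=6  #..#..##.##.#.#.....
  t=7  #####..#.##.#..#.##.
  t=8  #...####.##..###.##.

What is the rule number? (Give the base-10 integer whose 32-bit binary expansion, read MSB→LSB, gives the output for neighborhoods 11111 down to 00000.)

  ##### -> .   bit 31 = 0  t=1,i=10
  ####. -> .   bit 30 = 0  t=1,i=19
  ###.# -> .   bit 29 = 0  t=2,i=3
  ###.. -> #   bit 28 = 1  t=1,i=0
  ##.## -> .   bit 27 = 0  t=1,i=7
  ##.#. -> .   bit 26 = 0  t=2,i=7
  ##..# -> #   bit 25 = 1  t=0,i=9
  ##... -> #   bit 24 = 1  t=3,i=0
  #.### -> #   bit 23 = 1  t=1,i=8
  #.##. -> #   bit 22 = 1  t=1,i=5
  #.#.# -> #   bit 21 = 1  t=5,i=0
  #.#.. -> .   bit 20 = 0  t=0,i=2
  #..## -> .   bit 19 = 0  t=6,i=5
  #..#. -> #   bit 18 = 1  t=0,i=10
  #...# -> .   bit 17 = 0  t=5,i=4
  #.... -> .   bit 16 = 0  t=0,i=4
  .#### -> .   bit 15 = 0  t=1,i=9
  .###. -> .   bit 14 = 0  t=4,i=3
  .##.# -> #   bit 13 = 1  t=1,i=6
  .##.. -> #   bit 12 = 1  t=0,i=8
  .#.## -> .   bit 11 = 0  t=1,i=4
  .#.#. -> .   bit 10 = 0  t=0,i=1
  .#..# -> #   bit 9 = 1  t=0,i=12
  .#... -> #   bit 8 = 1  t=0,i=3
  ..### -> .   bit 7 = 0  t=2,i=0
  ..##. -> .   bit 6 = 0  t=0,i=7
  ..#.# -> #   bit 5 = 1  t=0,i=0
  ..#.. -> #   bit 4 = 1  t=0,i=11
  ...## -> #   bit 3 = 1  t=0,i=6
  ...#. -> .   bit 2 = 0  t=5,i=5
  ....# -> #   bit 1 = 1  t=0,i=5
  ..... -> #   bit 0 = 1  t=2,i=11
  bits 00010011111001000011001100111011 = 333722427

333722427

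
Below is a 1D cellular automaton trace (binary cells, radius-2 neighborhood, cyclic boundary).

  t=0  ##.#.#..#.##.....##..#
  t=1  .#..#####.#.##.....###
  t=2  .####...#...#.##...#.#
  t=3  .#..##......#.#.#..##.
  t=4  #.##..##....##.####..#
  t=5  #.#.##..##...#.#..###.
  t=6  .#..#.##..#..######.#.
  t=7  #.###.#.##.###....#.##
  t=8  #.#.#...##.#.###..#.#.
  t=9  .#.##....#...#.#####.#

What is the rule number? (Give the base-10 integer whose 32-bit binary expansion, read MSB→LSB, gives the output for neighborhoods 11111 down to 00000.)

  #####|.  b31=0 t=1,i=6
  ####.|.  b30=0 t=1,i=7
  ###.#|#  b29=1 t=0,i=1
  ###..|#  b28=1 t=2,i=4
  ##.##|.  b27=0 t=4,i=1
  ##.#.|.  b26=0 t=0,i=2
  ##..#|#  b25=1 t=0,i=19
  ##...|#  b24=1 t=0,i=12
  #.###|#  b23=1 t=2,i=1
  #.##.|#  b22=1 t=0,i=10
  #.#.#|.  b21=0 t=0,i=3
  #.#..|#  b20=1 t=0,i=5
  #..##|#  b19=1 t=0,i=20
  #..#.|#  b18=1 t=0,i=7
  #...#|.  b17=0 t=2,i=6
  #....|#  b16=1 t=0,i=13
  .####|.  b15=0 t=1,i=5
  .###.|.  b14=0 t=0,i=0
  .##.#|#  b13=1 t=4,i=0
  .##..|.  b12=0 t=0,i=11
  .#.##|.  b11=0 t=0,i=9
  .#.#.|#  b10=1 t=0,i=4
  .#..#|#  b9=1 t=0,i=6
  .#...|.  b8=0 t=2,i=9
  ..###|#  b7=1 t=0,i=21
  ..##.|.  b6=0 t=0,i=17
  ..#.#|#  b5=1 t=0,i=8
  ..#..|.  b4=0 t=2,i=8
  ...##|.  b3=0 t=0,i=16
  ...#.|.  b2=0 t=2,i=7
  ....#|.  b1=0 t=0,i=15
  .....|.  b0=0 t=0,i=14
  bits 00110011110111010010011010100000 = 870131360

870131360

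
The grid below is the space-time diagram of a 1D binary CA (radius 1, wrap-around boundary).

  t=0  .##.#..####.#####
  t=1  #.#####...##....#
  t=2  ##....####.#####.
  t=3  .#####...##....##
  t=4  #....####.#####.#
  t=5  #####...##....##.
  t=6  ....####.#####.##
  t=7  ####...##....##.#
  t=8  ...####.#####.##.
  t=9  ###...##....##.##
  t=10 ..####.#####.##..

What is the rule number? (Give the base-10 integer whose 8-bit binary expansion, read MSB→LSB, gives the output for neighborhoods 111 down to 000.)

119

  ###|.  b7=0 t=0,i=8
  ##.|#  b6=1 t=0,i=2
  #.#|#  b5=1 t=0,i=0
  #..|#  b4=1 t=0,i=5
  .##|.  b3=0 t=0,i=1
  .#.|#  b2=1 t=0,i=4
  ..#|#  b1=1 t=0,i=6
  ...|#  b0=1 t=1,i=8
  bits 01110111 = 119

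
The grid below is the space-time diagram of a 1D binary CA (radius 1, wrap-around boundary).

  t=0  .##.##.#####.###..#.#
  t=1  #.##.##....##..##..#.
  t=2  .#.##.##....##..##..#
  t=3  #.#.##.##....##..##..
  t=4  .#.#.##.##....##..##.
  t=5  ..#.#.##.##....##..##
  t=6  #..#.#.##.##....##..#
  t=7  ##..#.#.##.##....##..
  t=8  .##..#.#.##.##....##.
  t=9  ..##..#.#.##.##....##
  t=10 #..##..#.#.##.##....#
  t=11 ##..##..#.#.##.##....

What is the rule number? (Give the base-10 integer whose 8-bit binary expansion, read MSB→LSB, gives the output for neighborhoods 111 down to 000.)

112

  [7] ### => .  t=0,i=8
  [6] ##. => #  t=0,i=2
  [5] #.# => #  t=0,i=0
  [4] #.. => #  t=0,i=16
  [3] .## => .  t=0,i=1
  [2] .#. => .  t=0,i=18
  [1] ..# => .  t=0,i=17
  [0] ... => .  t=1,i=8
  bits 01110000 = 112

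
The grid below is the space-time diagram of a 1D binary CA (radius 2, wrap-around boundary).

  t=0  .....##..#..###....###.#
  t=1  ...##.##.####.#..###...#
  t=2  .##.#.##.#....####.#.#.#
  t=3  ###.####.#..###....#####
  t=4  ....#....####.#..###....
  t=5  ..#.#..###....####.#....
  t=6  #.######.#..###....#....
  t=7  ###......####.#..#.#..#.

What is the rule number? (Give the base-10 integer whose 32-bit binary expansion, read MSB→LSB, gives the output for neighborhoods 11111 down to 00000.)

  #####|.  b31=0 t=3,i=0
  ####.|.  b30=0 t=1,i=11
  ###.#|.  b29=0 t=0,i=21
  ###..|#  b28=1 t=0,i=14
  ##.##|.  b27=0 t=1,i=5
  ##.#.|.  b26=0 t=0,i=22
  ##..#|#  b25=1 t=0,i=7
  ##...|.  b24=0 t=0,i=15
  #.###|#  b23=1 t=1,i=9
  #.##.|#  b22=1 t=1,i=6
  #.#.#|#  b21=1 t=2,i=4
  #.#..|#  b20=1 t=0,i=23
  #..##|#  b19=1 t=0,i=11
  #..#.|.  b18=0 t=0,i=8
  #...#|#  b17=1 t=1,i=1
  #....|.  b16=0 t=0,i=1
  .####|.  b15=0 t=1,i=10
  .###.|.  b14=0 t=0,i=13
  .##.#|#  b13=1 t=1,i=4
  .##..|#  b12=1 t=0,i=6
  .#.##|#  b11=1 t=2,i=0
  .#.#.|#  b10=1 t=2,i=20
  .#..#|#  b9=1 t=0,i=10
  .#...|.  b8=0 t=0,i=0
  ..###|#  b7=1 t=0,i=12
  ..##.|.  b6=0 t=0,i=5
  ..#.#|#  b5=1 t=5,i=2
  ..#..|#  b4=1 t=0,i=9
  ...##|#  b3=1 t=0,i=4
  ...#.|.  b2=0 t=1,i=22
  ....#|#  b1=1 t=0,i=3
  .....|.  b0=0 t=0,i=2
  bits 00010010111110100011111010111010 = 318389946

318389946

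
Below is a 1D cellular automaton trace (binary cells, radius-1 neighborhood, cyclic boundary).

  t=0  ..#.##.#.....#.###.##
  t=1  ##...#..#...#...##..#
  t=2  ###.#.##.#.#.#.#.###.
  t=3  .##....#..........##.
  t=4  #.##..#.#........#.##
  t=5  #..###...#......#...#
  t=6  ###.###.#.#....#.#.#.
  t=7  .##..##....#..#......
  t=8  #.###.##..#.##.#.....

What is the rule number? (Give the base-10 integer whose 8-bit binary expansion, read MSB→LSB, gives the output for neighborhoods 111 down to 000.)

  ###|#  b7=1 t=0,i=16
  ##.|#  b6=1 t=0,i=5
  #.#|.  b5=0 t=0,i=3
  #..|#  b4=1 t=0,i=0
  .##|.  b3=0 t=0,i=4
  .#.|.  b2=0 t=0,i=2
  ..#|#  b1=1 t=0,i=1
  ...|.  b0=0 t=0,i=9
  bits 11010010 = 210

210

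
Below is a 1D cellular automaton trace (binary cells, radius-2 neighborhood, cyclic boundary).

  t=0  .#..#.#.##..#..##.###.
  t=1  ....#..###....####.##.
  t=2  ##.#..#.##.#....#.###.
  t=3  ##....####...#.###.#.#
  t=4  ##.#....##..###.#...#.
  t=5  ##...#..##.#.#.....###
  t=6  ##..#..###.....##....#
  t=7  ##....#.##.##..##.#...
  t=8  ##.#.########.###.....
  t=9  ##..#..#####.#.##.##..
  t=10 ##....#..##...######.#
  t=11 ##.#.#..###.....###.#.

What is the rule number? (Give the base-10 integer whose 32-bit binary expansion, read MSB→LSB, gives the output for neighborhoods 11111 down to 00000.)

3628693605

  ##### -> #   bit 31 = 1  t=5,i=21
  ####. -> #   bit 30 = 1  t=1,i=16
  ###.# -> .   bit 29 = 0  t=1,i=17
  ###.. -> #   bit 28 = 1  t=0,i=20
  ##.## -> #   bit 27 = 1  t=0,i=17
  ##.#. -> .   bit 26 = 0  t=2,i=2
  ##..# -> .   bit 25 = 0  t=0,i=10
  ##... -> .   bit 24 = 0  t=1,i=10
  #.### -> .   bit 23 = 0  t=0,i=18
  #.##. -> #   bit 22 = 1  t=0,i=8
  #.#.# -> .   bit 21 = 0  t=0,i=6
  #.#.. -> .   bit 20 = 0  t=2,i=3
  #..## -> #   bit 19 = 1  t=0,i=14
  #..#. -> .   bit 18 = 0  t=0,i=0
  #...# -> .   bit 17 = 0  t=3,i=11
  #.... -> #   bit 16 = 1  t=1,i=0
  .#### -> .   bit 15 = 0  t=1,i=15
  .###. -> #   bit 14 = 1  t=0,i=19
  .##.# -> #   bit 13 = 1  t=0,i=16
  .##.. -> #   bit 12 = 1  t=0,i=9
  .#.## -> #   bit 11 = 1  t=0,i=7
  .#.#. -> .   bit 10 = 0  t=0,i=5
  .#..# -> .   bit 9 = 0  t=0,i=2
  .#... -> .   bit 8 = 0  t=2,i=12
  ..### -> .   bit 7 = 0  t=1,i=7
  ..##. -> #   bit 6 = 1  t=0,i=15
  ..#.# -> #   bit 5 = 1  t=0,i=4
  ..#.. -> .   bit 4 = 0  t=0,i=1
  ...## -> .   bit 3 = 0  t=1,i=13
  ...#. -> #   bit 2 = 1  t=1,i=3
  ....# -> .   bit 1 = 0  t=1,i=2
  ..... -> #   bit 0 = 1  t=1,i=1
  bits 11011000010010010111100001100101 = 3628693605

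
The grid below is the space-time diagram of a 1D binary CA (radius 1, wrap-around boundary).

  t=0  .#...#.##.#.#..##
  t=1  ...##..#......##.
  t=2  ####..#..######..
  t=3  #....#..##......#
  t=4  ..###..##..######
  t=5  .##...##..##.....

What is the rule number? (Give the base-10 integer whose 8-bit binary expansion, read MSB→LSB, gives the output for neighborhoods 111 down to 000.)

11

  ###|.  b7=0 t=2,i=1
  ##.|.  b6=0 t=0,i=8
  #.#|.  b5=0 t=0,i=0
  #..|.  b4=0 t=0,i=2
  .##|#  b3=1 t=0,i=7
  .#.|.  b2=0 t=0,i=1
  ..#|#  b1=1 t=0,i=4
  ...|#  b0=1 t=0,i=3
  bits 00001011 = 11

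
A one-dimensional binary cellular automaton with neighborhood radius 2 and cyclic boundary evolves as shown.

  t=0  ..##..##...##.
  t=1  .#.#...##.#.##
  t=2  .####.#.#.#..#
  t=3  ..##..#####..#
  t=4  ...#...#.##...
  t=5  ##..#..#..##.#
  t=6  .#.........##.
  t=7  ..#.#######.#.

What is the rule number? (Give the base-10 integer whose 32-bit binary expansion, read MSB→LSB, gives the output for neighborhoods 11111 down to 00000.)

1496364331

  nb #####: next=.  (t=3,i=8, bit31=0)
  nb ####.: next=#  (t=2,i=3, bit30=1)
  nb ###.#: next=.  (t=2,i=4, bit29=0)
  nb ###..: next=#  (t=3,i=10, bit28=1)
  nb ##.##: next=#  (t=5,i=12, bit27=1)
  nb ##.#.: next=.  (t=1,i=0, bit26=0)
  nb ##..#: next=.  (t=0,i=4, bit25=0)
  nb ##...: next=#  (t=0,i=8, bit24=1)
  nb #.###: next=.  (t=2,i=1, bit23=0)
  nb #.##.: next=.  (t=1,i=12, bit22=0)
  nb #.#.#: next=#  (t=1,i=1, bit21=1)
  nb #.#..: next=#  (t=1,i=3, bit20=1)
  nb #..##: next=.  (t=0,i=5, bit19=0)
  nb #..#.: next=.  (t=2,i=12, bit18=0)
  nb #...#: next=.  (t=0,i=0, bit17=0)
  nb #....: next=.  (t=4,i=12, bit16=0)
  nb .####: next=#  (t=2,i=2, bit15=1)
  nb .###.: next=.  (t=5,i=0, bit14=0)
  nb .##.#: next=#  (t=1,i=8, bit13=1)
  nb .##..: next=#  (t=0,i=3, bit12=1)
  nb .#.##: next=.  (t=1,i=11, bit11=0)
  nb .#.#.: next=#  (t=1,i=2, bit10=1)
  nb .#..#: next=.  (t=2,i=11, bit9=0)
  nb .#...: next=#  (t=1,i=4, bit8=1)
  nb ..###: next=.  (t=3,i=6, bit7=0)
  nb ..##.: next=.  (t=0,i=2, bit6=0)
  nb ..#.#: next=#  (t=2,i=13, bit5=1)
  nb ..#..: next=.  (t=3,i=13, bit4=0)
  nb ...##: next=#  (t=0,i=1, bit3=1)
  nb ...#.: next=.  (t=4,i=2, bit2=0)
  nb ....#: next=#  (t=4,i=1, bit1=1)
  nb .....: next=#  (t=4,i=0, bit0=1)
  bits 01011001001100001011010100101011 = 1496364331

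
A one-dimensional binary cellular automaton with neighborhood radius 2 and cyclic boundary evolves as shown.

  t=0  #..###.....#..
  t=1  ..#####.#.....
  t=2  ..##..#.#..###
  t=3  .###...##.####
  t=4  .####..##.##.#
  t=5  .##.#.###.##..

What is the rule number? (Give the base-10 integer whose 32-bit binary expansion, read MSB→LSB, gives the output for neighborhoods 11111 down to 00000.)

  [31] ##### => .  t=1,i=4
  [30] ####. => .  t=1,i=5
  [29] ###.# => #  t=1,i=6
  [28] ###.. => #  t=0,i=5
  [27] ##.## => .  t=3,i=0
  [26] ##.#. => .  t=1,i=7
  [25] ##..# => .  t=2,i=0
  [24] ##... => #  t=0,i=6
  [23] #.### => #  t=3,i=1
  [22] #.##. => #  t=4,i=10
  [21] #.#.# => .  t=4,i=13
  [20] #.#.. => #  t=1,i=8
  [19] #..## => #  t=0,i=2
  [18] #..#. => .  t=0,i=13
  [17] #...# => .  t=3,i=5
  [16] #.... => .  t=0,i=7
  [15] .#### => #  t=1,i=3
  [14] .###. => #  t=0,i=4
  [13] .##.# => #  t=3,i=8
  [12] .##.. => #  t=2,i=3
  [11] .#.## => .  t=4,i=0
  [10] .#.#. => #  t=2,i=7
  [9] .#..# => .  t=0,i=1
  [8] .#... => .  t=1,i=9
  [7] ..### => #  t=0,i=3
  [6] ..##. => #  t=2,i=2
  [5] ..#.# => .  t=2,i=6
  [4] ..#.. => .  t=0,i=0
  [3] ...## => .  t=1,i=1
  [2] ...#. => .  t=0,i=10
  [1] ....# => .  t=0,i=9
  [0] ..... => #  t=0,i=8
  bits 00110001110110001111010011000001 = 836302017

836302017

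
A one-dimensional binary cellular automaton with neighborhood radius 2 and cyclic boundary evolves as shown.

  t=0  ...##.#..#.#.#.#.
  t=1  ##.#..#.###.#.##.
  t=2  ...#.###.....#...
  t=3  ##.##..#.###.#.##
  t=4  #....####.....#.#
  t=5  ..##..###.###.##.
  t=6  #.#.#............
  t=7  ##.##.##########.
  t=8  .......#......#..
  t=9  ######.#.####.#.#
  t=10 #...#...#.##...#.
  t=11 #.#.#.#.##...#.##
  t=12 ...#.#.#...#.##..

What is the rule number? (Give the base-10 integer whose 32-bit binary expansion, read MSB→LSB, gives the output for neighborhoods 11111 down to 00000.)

  ##### -> .   bit 31 = 0  t=7,i=8
  ####. -> #   bit 30 = 1  t=3,i=0
  ###.# -> .   bit 29 = 0  t=1,i=10
  ###.. -> #   bit 28 = 1  t=2,i=7
  ##.## -> .   bit 27 = 0  t=1,i=16
  ##.#. -> .   bit 26 = 0  t=0,i=5
  ##..# -> #   bit 25 = 1  t=3,i=5
  ##... -> .   bit 24 = 0  t=2,i=8
  #.### -> .   bit 23 = 0  t=1,i=8
  #.##. -> .   bit 22 = 0  t=1,i=0
  #.#.# -> .   bit 21 = 0  t=0,i=11
  #.#.. -> #   bit 20 = 1  t=0,i=6
  #..## -> .   bit 19 = 0  t=5,i=5
  #..#. -> #   bit 18 = 1  t=0,i=8
  #...# -> #   bit 17 = 1  t=5,i=0
  #.... -> #   bit 16 = 1  t=0,i=0
  .#### -> #   bit 15 = 1  t=3,i=16
  .###. -> .   bit 14 = 0  t=1,i=9
  .##.# -> .   bit 13 = 0  t=0,i=4
  .##.. -> .   bit 12 = 0  t=3,i=4
  .#.## -> #   bit 11 = 1  t=1,i=7
  .#.#. -> #   bit 10 = 1  t=0,i=10
  .#..# -> .   bit 9 = 0  t=0,i=7
  .#... -> .   bit 8 = 0  t=0,i=16
  ..### -> .   bit 7 = 0  t=4,i=5
  ..##. -> #   bit 6 = 1  t=0,i=3
  ..#.# -> #   bit 5 = 1  t=0,i=9
  ..#.. -> #   bit 4 = 1  t=2,i=13
  ...## -> .   bit 3 = 0  t=0,i=2
  ...#. -> .   bit 2 = 0  t=2,i=2
  ....# -> #   bit 1 = 1  t=0,i=1
  ..... -> #   bit 0 = 1  t=2,i=0
  bits 01010010000101111000110001110011 = 1377274995

1377274995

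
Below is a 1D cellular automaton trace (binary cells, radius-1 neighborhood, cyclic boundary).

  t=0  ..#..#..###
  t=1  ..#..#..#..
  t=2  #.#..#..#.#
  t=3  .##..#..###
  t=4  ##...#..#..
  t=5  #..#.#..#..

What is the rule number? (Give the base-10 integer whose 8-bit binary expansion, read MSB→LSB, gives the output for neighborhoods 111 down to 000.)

45

  ### -> .   bit 7 = 0  t=0,i=9
  ##. -> .   bit 6 = 0  t=0,i=10
  #.# -> #   bit 5 = 1  t=2,i=1
  #.. -> .   bit 4 = 0  t=0,i=0
  .## -> #   bit 3 = 1  t=0,i=8
  .#. -> #   bit 2 = 1  t=0,i=2
  ..# -> .   bit 1 = 0  t=0,i=1
  ... -> #   bit 0 = 1  t=1,i=0
  bits 00101101 = 45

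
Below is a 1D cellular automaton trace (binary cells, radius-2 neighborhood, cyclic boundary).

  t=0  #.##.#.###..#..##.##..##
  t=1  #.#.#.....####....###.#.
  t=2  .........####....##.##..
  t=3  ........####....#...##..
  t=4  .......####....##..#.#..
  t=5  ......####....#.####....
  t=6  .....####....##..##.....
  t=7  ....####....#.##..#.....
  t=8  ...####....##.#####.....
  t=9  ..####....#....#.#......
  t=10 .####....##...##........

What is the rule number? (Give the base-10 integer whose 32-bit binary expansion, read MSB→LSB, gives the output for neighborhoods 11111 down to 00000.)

1715770044

  ##### -> .   bit 31 = 0  t=8,i=16
  ####. -> #   bit 30 = 1  t=1,i=12
  ###.# -> #   bit 29 = 1  t=0,i=0
  ###.. -> .   bit 28 = 0  t=0,i=9
  ##.## -> .   bit 27 = 0  t=0,i=1
  ##.#. -> #   bit 26 = 1  t=0,i=4
  ##..# -> #   bit 25 = 1  t=0,i=10
  ##... -> .   bit 24 = 0  t=1,i=14
  #.### -> .   bit 23 = 0  t=0,i=7
  #.##. -> #   bit 22 = 1  t=0,i=2
  #.#.# -> .   bit 21 = 0  t=0,i=5
  #.#.. -> .   bit 20 = 0  t=1,i=4
  #..## -> .   bit 19 = 0  t=0,i=14
  #..#. -> #   bit 18 = 1  t=0,i=11
  #...# -> .   bit 17 = 0  t=3,i=18
  #.... -> .   bit 16 = 0  t=1,i=6
  .#### -> #   bit 15 = 1  t=1,i=11
  .###. -> .   bit 14 = 0  t=0,i=8
  .##.# -> .   bit 13 = 0  t=0,i=3
  .##.. -> #   bit 12 = 1  t=0,i=19
  .#.## -> .   bit 11 = 0  t=0,i=6
  .#.#. -> .   bit 10 = 0  t=1,i=1
  .#..# -> #   bit 9 = 1  t=0,i=13
  .#... -> .   bit 8 = 0  t=1,i=5
  ..### -> #   bit 7 = 1  t=0,i=22
  ..##. -> .   bit 6 = 0  t=0,i=15
  ..#.# -> #   bit 5 = 1  t=4,i=19
  ..#.. -> #   bit 4 = 1  t=0,i=12
  ...## -> #   bit 3 = 1  t=1,i=9
  ...#. -> #   bit 2 = 1  t=3,i=15
  ....# -> .   bit 1 = 0  t=1,i=8
  ..... -> .   bit 0 = 0  t=1,i=7
  bits 01100110010001001001001010111100 = 1715770044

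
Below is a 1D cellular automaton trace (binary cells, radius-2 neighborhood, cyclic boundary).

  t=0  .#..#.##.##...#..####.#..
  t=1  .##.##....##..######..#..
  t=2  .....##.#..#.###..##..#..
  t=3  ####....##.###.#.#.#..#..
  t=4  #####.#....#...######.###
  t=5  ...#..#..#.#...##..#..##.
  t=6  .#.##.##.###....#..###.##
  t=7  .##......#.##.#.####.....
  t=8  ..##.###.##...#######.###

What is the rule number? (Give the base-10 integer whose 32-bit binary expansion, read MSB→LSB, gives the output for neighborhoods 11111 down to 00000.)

  ##### -> .   bit 31 = 0  t=1,i=16
  ####. -> #   bit 30 = 1  t=0,i=19
  ###.# -> .   bit 29 = 0  t=0,i=20
  ###.. -> #   bit 28 = 1  t=1,i=19
  ##.## -> .   bit 27 = 0  t=0,i=8
  ##.#. -> .   bit 26 = 0  t=0,i=21
  ##..# -> .   bit 25 = 0  t=1,i=12
  ##... -> #   bit 24 = 1  t=0,i=11
  #.### -> #   bit 23 = 1  t=2,i=13
  #.##. -> .   bit 22 = 0  t=0,i=6
  #.#.# -> #   bit 21 = 1  t=3,i=15
  #.#.. -> #   bit 20 = 1  t=0,i=22
  #..## -> #   bit 19 = 1  t=0,i=16
  #..#. -> .   bit 18 = 0  t=0,i=3
  #...# -> .   bit 17 = 0  t=0,i=12
  #.... -> .   bit 16 = 0  t=1,i=7
  .#### -> #   bit 15 = 1  t=0,i=18
  .###. -> .   bit 14 = 0  t=2,i=14
  .##.# -> .   bit 13 = 0  t=0,i=7
  .##.. -> #   bit 12 = 1  t=0,i=10
  .#.## -> #   bit 11 = 1  t=0,i=5
  .#.#. -> #   bit 10 = 1  t=3,i=16
  .#..# -> #   bit 9 = 1  t=0,i=2
  .#... -> .   bit 8 = 0  t=0,i=23
  ..### -> #   bit 7 = 1  t=0,i=17
  ..##. -> .   bit 6 = 0  t=1,i=1
  ..#.# -> #   bit 5 = 1  t=0,i=4
  ..#.. -> #   bit 4 = 1  t=0,i=1
  ...## -> .   bit 3 = 0  t=1,i=0
  ...#. -> .   bit 2 = 0  t=0,i=0
  ....# -> #   bit 1 = 1  t=1,i=8
  ..... -> #   bit 0 = 1  t=2,i=0
  bits 01010001101110001001111010110011 = 1371053747

1371053747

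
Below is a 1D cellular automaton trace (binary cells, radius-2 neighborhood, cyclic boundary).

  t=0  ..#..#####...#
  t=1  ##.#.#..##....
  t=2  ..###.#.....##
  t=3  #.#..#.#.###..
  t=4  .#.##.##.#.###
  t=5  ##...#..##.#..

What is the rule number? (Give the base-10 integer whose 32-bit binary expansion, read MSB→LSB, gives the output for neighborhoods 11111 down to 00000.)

  #####|.  b31=0 t=0,i=7
  ####.|#  b30=1 t=0,i=8
  ###.#|.  b29=0 t=2,i=4
  ###..|#  b28=1 t=0,i=9
  ##.##|#  b27=1 t=4,i=5
  ##.#.|#  b26=1 t=1,i=2
  ##..#|#  b25=1 t=2,i=0
  ##...|.  b24=0 t=0,i=10
  #.###|#  b23=1 t=3,i=9
  #.##.|.  b22=0 t=4,i=3
  #.#.#|#  b21=1 t=1,i=3
  #.#..|.  b20=0 t=1,i=5
  #..##|.  b19=0 t=0,i=4
  #..#.|#  b18=1 t=0,i=1
  #...#|.  b17=0 t=0,i=11
  #....|.  b16=0 t=1,i=11
  .####|.  b15=0 t=0,i=6
  .###.|.  b14=0 t=2,i=3
  .##.#|.  b13=0 t=1,i=1
  .##..|.  b12=0 t=1,i=9
  .#.##|.  b11=0 t=3,i=8
  .#.#.|#  b10=1 t=1,i=4
  .#..#|#  b9=1 t=0,i=0
  .#...|#  b8=1 t=2,i=7
  ..###|#  b7=1 t=0,i=5
  ..##.|.  b6=0 t=1,i=0
  ..#.#|.  b5=0 t=3,i=0
  ..#..|.  b4=0 t=0,i=2
  ...##|#  b3=1 t=1,i=13
  ...#.|.  b2=0 t=0,i=12
  ....#|#  b1=1 t=1,i=12
  .....|#  b0=1 t=2,i=9
  bits 01011110101001000000011110001011 = 1587808139

1587808139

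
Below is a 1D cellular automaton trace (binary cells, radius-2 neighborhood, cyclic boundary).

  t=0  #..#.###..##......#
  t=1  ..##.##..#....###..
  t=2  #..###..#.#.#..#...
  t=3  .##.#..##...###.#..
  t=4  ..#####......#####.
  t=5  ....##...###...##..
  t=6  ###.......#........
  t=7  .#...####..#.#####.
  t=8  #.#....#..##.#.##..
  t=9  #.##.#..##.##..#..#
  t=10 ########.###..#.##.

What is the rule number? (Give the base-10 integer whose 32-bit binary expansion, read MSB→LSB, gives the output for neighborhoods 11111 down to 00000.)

  nb #####: next=#  (t=4,i=4, bit31=1)
  nb ####.: next=#  (t=4,i=5, bit30=1)
  nb ###.#: next=#  (t=3,i=14, bit29=1)
  nb ###..: next=.  (t=0,i=7, bit28=0)
  nb ##.##: next=#  (t=1,i=4, bit27=1)
  nb ##.#.: next=#  (t=3,i=3, bit26=1)
  nb ##..#: next=.  (t=0,i=1, bit25=0)
  nb ##...: next=.  (t=0,i=12, bit24=0)
  nb #.###: next=#  (t=0,i=5, bit23=1)
  nb #.##.: next=#  (t=1,i=5, bit22=1)
  nb #.#.#: next=.  (t=2,i=10, bit21=0)
  nb #.#..: next=#  (t=2,i=12, bit20=1)
  nb #..##: next=#  (t=0,i=9, bit19=1)
  nb #..#.: next=#  (t=0,i=2, bit18=1)
  nb #...#: next=.  (t=2,i=17, bit17=0)
  nb #....: next=.  (t=0,i=13, bit16=0)
  nb .####: next=.  (t=4,i=3, bit15=0)
  nb .###.: next=#  (t=0,i=6, bit14=1)
  nb .##.#: next=#  (t=1,i=3, bit13=1)
  nb .##..: next=.  (t=0,i=0, bit12=0)
  nb .#.##: next=.  (t=0,i=4, bit11=0)
  nb .#.#.: next=.  (t=2,i=9, bit10=0)
  nb .#..#: next=#  (t=2,i=1, bit9=1)
  nb .#...: next=#  (t=1,i=10, bit8=1)
  nb ..###: next=.  (t=1,i=14, bit7=0)
  nb ..##.: next=.  (t=0,i=10, bit6=0)
  nb ..#.#: next=#  (t=0,i=3, bit5=1)
  nb ..#..: next=.  (t=1,i=9, bit4=0)
  nb ...##: next=.  (t=0,i=17, bit3=0)
  nb ...#.: next=.  (t=2,i=18, bit2=0)
  nb ....#: next=#  (t=0,i=16, bit1=1)
  nb .....: next=#  (t=0,i=14, bit0=1)
  bits 11101100110111000110001100100011 = 3973866275

3973866275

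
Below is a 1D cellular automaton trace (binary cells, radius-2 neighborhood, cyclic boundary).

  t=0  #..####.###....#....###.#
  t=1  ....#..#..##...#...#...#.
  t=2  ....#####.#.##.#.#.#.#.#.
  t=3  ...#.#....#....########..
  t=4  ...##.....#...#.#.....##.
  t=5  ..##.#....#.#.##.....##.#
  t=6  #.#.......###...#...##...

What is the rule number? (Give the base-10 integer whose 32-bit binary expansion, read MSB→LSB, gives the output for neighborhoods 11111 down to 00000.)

421955192

  nb #####: next=.  (t=2,i=6, bit31=0)
  nb ####.: next=.  (t=0,i=5, bit30=0)
  nb ###.#: next=.  (t=0,i=6, bit29=0)
  nb ###..: next=#  (t=0,i=10, bit28=1)
  nb ##.##: next=#  (t=0,i=7, bit27=1)
  nb ##.#.: next=.  (t=2,i=9, bit26=0)
  nb ##..#: next=.  (t=0,i=1, bit25=0)
  nb ##...: next=#  (t=0,i=11, bit24=1)
  nb #.###: next=.  (t=0,i=8, bit23=0)
  nb #.##.: next=.  (t=0,i=24, bit22=0)
  nb #.#.#: next=#  (t=2,i=10, bit21=1)
  nb #.#..: next=.  (t=2,i=23, bit20=0)
  nb #..##: next=.  (t=0,i=2, bit19=0)
  nb #..#.: next=#  (t=1,i=6, bit18=1)
  nb #...#: next=#  (t=1,i=13, bit17=1)
  nb #....: next=.  (t=0,i=12, bit16=0)
  nb .####: next=#  (t=0,i=4, bit15=1)
  nb .###.: next=.  (t=0,i=9, bit14=0)
  nb .##.#: next=.  (t=2,i=13, bit13=0)
  nb .##..: next=.  (t=0,i=0, bit12=0)
  nb .#.##: next=.  (t=2,i=11, bit11=0)
  nb .#.#.: next=#  (t=2,i=16, bit10=1)
  nb .#..#: next=#  (t=1,i=5, bit9=1)
  nb .#...: next=.  (t=0,i=16, bit8=0)
  nb ..###: next=.  (t=0,i=3, bit7=0)
  nb ..##.: next=#  (t=1,i=10, bit6=1)
  nb ..#.#: next=#  (t=3,i=3, bit5=1)
  nb ..#..: next=#  (t=0,i=15, bit4=1)
  nb ...##: next=#  (t=0,i=19, bit3=1)
  nb ...#.: next=.  (t=0,i=14, bit2=0)
  nb ....#: next=.  (t=0,i=13, bit1=0)
  nb .....: next=.  (t=1,i=1, bit0=0)
  bits 00011001001001101000011001111000 = 421955192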